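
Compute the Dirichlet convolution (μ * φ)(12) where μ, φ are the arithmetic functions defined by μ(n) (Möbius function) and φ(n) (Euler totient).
(μ * φ)(12) = 1

Divisors of 12: [1, 2, 3, 4, 6, 12]. For each d | 12:
  d = 1: μ(1) · φ(12/1) = 1 · 4 = 4
  d = 2: μ(2) · φ(12/2) = -1 · 2 = -2
  d = 3: μ(3) · φ(12/3) = -1 · 2 = -2
  d = 4: μ(4) · φ(12/4) = 0 · 2 = 0
  d = 6: μ(6) · φ(12/6) = 1 · 1 = 1
  d = 12: μ(12) · φ(12/12) = 0 · 1 = 0
Summing: (μ * φ)(12) = 4 + -2 + -2 + 0 + 1 + 0 = 1.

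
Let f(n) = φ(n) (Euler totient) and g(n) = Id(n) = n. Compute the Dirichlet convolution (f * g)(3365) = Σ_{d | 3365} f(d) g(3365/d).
(φ * Id)(3365) = 12105

Divisors of 3365: [1, 5, 673, 3365]. For each d | 3365:
  d = 1: φ(1) · Id(3365/1) = 1 · 3365 = 3365
  d = 5: φ(5) · Id(3365/5) = 4 · 673 = 2692
  d = 673: φ(673) · Id(3365/673) = 672 · 5 = 3360
  d = 3365: φ(3365) · Id(3365/3365) = 2688 · 1 = 2688
Summing: (φ * Id)(3365) = 3365 + 2692 + 3360 + 2688 = 12105.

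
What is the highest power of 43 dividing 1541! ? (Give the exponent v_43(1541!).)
v_43(1541!) = 35

Legendre's formula: v_p(n!) = Σ_{k ≥ 1} ⌊n / p^k⌋. For p = 43, n = 1541, the terms are:
  ⌊1541/43^1⌋ = ⌊1541/43⌋ = 35
(the next term ⌊1541/43^2⌋ = 0, terminating the sum). Summing: v_43(1541!) = 35 = 35.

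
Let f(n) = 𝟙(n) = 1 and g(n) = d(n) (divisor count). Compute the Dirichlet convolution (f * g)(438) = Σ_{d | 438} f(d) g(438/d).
(𝟙 * d)(438) = 27

Divisors of 438: [1, 2, 3, 6, 73, 146, 219, 438]. For each d | 438:
  d = 1: 𝟙(1) · d(438/1) = 1 · 8 = 8
  d = 2: 𝟙(2) · d(438/2) = 1 · 4 = 4
  d = 3: 𝟙(3) · d(438/3) = 1 · 4 = 4
  d = 6: 𝟙(6) · d(438/6) = 1 · 2 = 2
  d = 73: 𝟙(73) · d(438/73) = 1 · 4 = 4
  d = 146: 𝟙(146) · d(438/146) = 1 · 2 = 2
  d = 219: 𝟙(219) · d(438/219) = 1 · 2 = 2
  d = 438: 𝟙(438) · d(438/438) = 1 · 1 = 1
Summing: (𝟙 * d)(438) = 8 + 4 + 4 + 2 + 4 + 2 + 2 + 1 = 27.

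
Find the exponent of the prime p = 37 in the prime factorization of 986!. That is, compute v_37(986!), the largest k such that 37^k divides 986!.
v_37(986!) = 26

Legendre's formula: v_p(n!) = Σ_{k ≥ 1} ⌊n / p^k⌋. For p = 37, n = 986, the terms are:
  ⌊986/37^1⌋ = ⌊986/37⌋ = 26
(the next term ⌊986/37^2⌋ = 0, terminating the sum). Summing: v_37(986!) = 26 = 26.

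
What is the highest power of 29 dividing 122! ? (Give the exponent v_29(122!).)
v_29(122!) = 4

Legendre's formula: v_p(n!) = Σ_{k ≥ 1} ⌊n / p^k⌋. For p = 29, n = 122, the terms are:
  ⌊122/29^1⌋ = ⌊122/29⌋ = 4
(the next term ⌊122/29^2⌋ = 0, terminating the sum). Summing: v_29(122!) = 4 = 4.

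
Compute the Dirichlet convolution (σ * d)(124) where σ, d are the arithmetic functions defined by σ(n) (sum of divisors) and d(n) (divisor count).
(σ * d)(124) = 544

Divisors of 124: [1, 2, 4, 31, 62, 124]. For each d | 124:
  d = 1: σ(1) · d(124/1) = 1 · 6 = 6
  d = 2: σ(2) · d(124/2) = 3 · 4 = 12
  d = 4: σ(4) · d(124/4) = 7 · 2 = 14
  d = 31: σ(31) · d(124/31) = 32 · 3 = 96
  d = 62: σ(62) · d(124/62) = 96 · 2 = 192
  d = 124: σ(124) · d(124/124) = 224 · 1 = 224
Summing: (σ * d)(124) = 6 + 12 + 14 + 96 + 192 + 224 = 544.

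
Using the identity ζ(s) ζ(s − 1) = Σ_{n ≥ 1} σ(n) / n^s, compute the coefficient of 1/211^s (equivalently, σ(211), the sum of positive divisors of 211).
σ(211) = 212

In the product (Σ m^0/m^s)(Σ k / k^s) = Σ (Σ_{d | n} d) / n^s, the coefficient of 1/n^s is σ(n) = Σ_{d | n} d. For n = 211, divisors are [1, 211]; summing: σ(211) = 212.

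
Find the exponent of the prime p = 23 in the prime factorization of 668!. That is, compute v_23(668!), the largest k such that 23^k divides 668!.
v_23(668!) = 30

Legendre's formula: v_p(n!) = Σ_{k ≥ 1} ⌊n / p^k⌋. For p = 23, n = 668, the terms are:
  ⌊668/23^1⌋ = ⌊668/23⌋ = 29
  ⌊668/23^2⌋ = ⌊668/529⌋ = 1
(the next term ⌊668/23^3⌋ = 0, terminating the sum). Summing: v_23(668!) = 29 + 1 = 30.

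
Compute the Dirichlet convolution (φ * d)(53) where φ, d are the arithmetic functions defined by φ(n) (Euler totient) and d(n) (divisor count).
(φ * d)(53) = 54

Divisors of 53: [1, 53]. For each d | 53:
  d = 1: φ(1) · d(53/1) = 1 · 2 = 2
  d = 53: φ(53) · d(53/53) = 52 · 1 = 52
Summing: (φ * d)(53) = 2 + 52 = 54.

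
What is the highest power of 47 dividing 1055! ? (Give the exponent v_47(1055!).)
v_47(1055!) = 22

Legendre's formula: v_p(n!) = Σ_{k ≥ 1} ⌊n / p^k⌋. For p = 47, n = 1055, the terms are:
  ⌊1055/47^1⌋ = ⌊1055/47⌋ = 22
(the next term ⌊1055/47^2⌋ = 0, terminating the sum). Summing: v_47(1055!) = 22 = 22.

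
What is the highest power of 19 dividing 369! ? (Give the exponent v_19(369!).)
v_19(369!) = 20

Legendre's formula: v_p(n!) = Σ_{k ≥ 1} ⌊n / p^k⌋. For p = 19, n = 369, the terms are:
  ⌊369/19^1⌋ = ⌊369/19⌋ = 19
  ⌊369/19^2⌋ = ⌊369/361⌋ = 1
(the next term ⌊369/19^3⌋ = 0, terminating the sum). Summing: v_19(369!) = 19 + 1 = 20.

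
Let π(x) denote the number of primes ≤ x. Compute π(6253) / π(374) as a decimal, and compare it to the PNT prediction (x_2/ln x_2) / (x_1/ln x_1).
π(6253)/π(374) = 812/74 ≈ 10.9730;  PNT prediction ≈ 11.3318.

π(374) = 74 and π(6253) = 812, so π(6253)/π(374) ≈ 10.9730. The PNT-predicted ratio is (6253/ln(6253)) / (374/ln(374)) ≈ 11.3318. The two agree to within a few percent, as expected.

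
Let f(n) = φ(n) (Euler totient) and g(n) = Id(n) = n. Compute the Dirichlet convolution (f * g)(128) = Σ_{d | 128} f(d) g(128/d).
(φ * Id)(128) = 576

Divisors of 128: [1, 2, 4, 8, 16, 32, 64, 128]. For each d | 128:
  d = 1: φ(1) · Id(128/1) = 1 · 128 = 128
  d = 2: φ(2) · Id(128/2) = 1 · 64 = 64
  d = 4: φ(4) · Id(128/4) = 2 · 32 = 64
  d = 8: φ(8) · Id(128/8) = 4 · 16 = 64
  d = 16: φ(16) · Id(128/16) = 8 · 8 = 64
  d = 32: φ(32) · Id(128/32) = 16 · 4 = 64
  d = 64: φ(64) · Id(128/64) = 32 · 2 = 64
  d = 128: φ(128) · Id(128/128) = 64 · 1 = 64
Summing: (φ * Id)(128) = 128 + 64 + 64 + 64 + 64 + 64 + 64 + 64 = 576.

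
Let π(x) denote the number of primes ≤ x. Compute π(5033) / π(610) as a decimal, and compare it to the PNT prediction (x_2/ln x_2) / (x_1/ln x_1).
π(5033)/π(610) = 674/111 ≈ 6.0721;  PNT prediction ≈ 6.2081.

π(610) = 111 and π(5033) = 674, so π(5033)/π(610) ≈ 6.0721. The PNT-predicted ratio is (5033/ln(5033)) / (610/ln(610)) ≈ 6.2081. The two agree to within a few percent, as expected.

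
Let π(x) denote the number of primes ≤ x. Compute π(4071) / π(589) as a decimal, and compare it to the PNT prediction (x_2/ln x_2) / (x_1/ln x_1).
π(4071)/π(589) = 560/107 ≈ 5.2336;  PNT prediction ≈ 5.3041.

π(589) = 107 and π(4071) = 560, so π(4071)/π(589) ≈ 5.2336. The PNT-predicted ratio is (4071/ln(4071)) / (589/ln(589)) ≈ 5.3041. The two agree to within a few percent, as expected.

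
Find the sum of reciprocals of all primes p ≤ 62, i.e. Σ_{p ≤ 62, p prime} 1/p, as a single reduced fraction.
Σ 1/p = 201015517717077830328949/117288381359406970983270

π(62) = 18, so the primes ≤ 62 are [2, 3, 5, 7, 11, 13, 17, 19, 23, 29, 31, 37, 41, 43, 47, 53, 59, 61]. Summing 1/p over these primes: 201015517717077830328949/117288381359406970983270 ≈ 1.7139. Mertens estimate ln ln(62) + 0.2615 ≈ 1.6791.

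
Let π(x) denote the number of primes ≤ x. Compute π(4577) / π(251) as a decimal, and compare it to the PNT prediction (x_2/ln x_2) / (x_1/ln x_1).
π(4577)/π(251) = 619/54 ≈ 11.4630;  PNT prediction ≈ 11.9539.

π(251) = 54 and π(4577) = 619, so π(4577)/π(251) ≈ 11.4630. The PNT-predicted ratio is (4577/ln(4577)) / (251/ln(251)) ≈ 11.9539. The two agree to within a few percent, as expected.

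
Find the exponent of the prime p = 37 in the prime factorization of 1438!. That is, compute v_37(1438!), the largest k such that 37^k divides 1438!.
v_37(1438!) = 39

Legendre's formula: v_p(n!) = Σ_{k ≥ 1} ⌊n / p^k⌋. For p = 37, n = 1438, the terms are:
  ⌊1438/37^1⌋ = ⌊1438/37⌋ = 38
  ⌊1438/37^2⌋ = ⌊1438/1369⌋ = 1
(the next term ⌊1438/37^3⌋ = 0, terminating the sum). Summing: v_37(1438!) = 38 + 1 = 39.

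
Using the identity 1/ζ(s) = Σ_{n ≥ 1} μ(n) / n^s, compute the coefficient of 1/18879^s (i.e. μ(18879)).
μ(18879) = 1

Factor n = 18879 = 3 · 7 · 29 · 31. μ(n) = 0 if any exponent ≥ 2 (not squarefree); otherwise μ(n) = (−1)^{ω(n)} where ω(n) is the number of distinct prime factors. Applying: μ(18879) = 1.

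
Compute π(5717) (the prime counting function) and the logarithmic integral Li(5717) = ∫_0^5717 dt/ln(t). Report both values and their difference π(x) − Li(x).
π(5717) = 753;  Li(5717) ≈ 767.79;  π(x) − Li(x) ≈ -14.79.

Direct count of primes ≤ 5717 gives π(5717) = 753. Numerical evaluation of the logarithmic integral gives Li(5717) ≈ 767.79. The difference π(x) − Li(x) ≈ -14.79 is typically negative for small/moderate x (Li(x) overestimates), though Littlewood's theorem shows this sign changes infinitely often.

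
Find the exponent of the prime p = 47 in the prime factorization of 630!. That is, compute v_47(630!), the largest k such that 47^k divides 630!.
v_47(630!) = 13

Legendre's formula: v_p(n!) = Σ_{k ≥ 1} ⌊n / p^k⌋. For p = 47, n = 630, the terms are:
  ⌊630/47^1⌋ = ⌊630/47⌋ = 13
(the next term ⌊630/47^2⌋ = 0, terminating the sum). Summing: v_47(630!) = 13 = 13.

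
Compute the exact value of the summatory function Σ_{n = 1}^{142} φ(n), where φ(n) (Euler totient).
Σ_{n ≤ 142} φ(n) = 6162

Compute φ(n) for each 1 ≤ n ≤ 142: φ(1) = 1, φ(2) = 1, φ(3) = 2, φ(4) = 2, φ(5) = 4, φ(6) = 2, φ(7) = 6, φ(8) = 4, φ(9) = 6, φ(10) = 4, φ(11) = 10, φ(12) = 4, φ(13) = 12, φ(14) = 6, φ(15) = 8, φ(16) = 8, φ(17) = 16, φ(18) = 6, φ(19) = 18, φ(20) = 8, φ(21) = 12, φ(22) = 10, φ(23) = 22, φ(24) = 8, φ(25) = 20, φ(26) = 12, φ(27) = 18, φ(28) = 12, φ(29) = 28, φ(30) = 8, φ(31) = 30, φ(32) = 16, φ(33) = 20, φ(34) = 16, φ(35) = 24, φ(36) = 12, φ(37) = 36, φ(38) = 18, φ(39) = 24, φ(40) = 16, φ(41) = 40, φ(42) = 12, φ(43) = 42, φ(44) = 20, φ(45) = 24, φ(46) = 22, φ(47) = 46, φ(48) = 16, φ(49) = 42, φ(50) = 20, φ(51) = 32, φ(52) = 24, φ(53) = 52, φ(54) = 18, φ(55) = 40, φ(56) = 24, φ(57) = 36, φ(58) = 28, φ(59) = 58, φ(60) = 16, φ(61) = 60, φ(62) = 30, φ(63) = 36, φ(64) = 32, φ(65) = 48, φ(66) = 20, φ(67) = 66, φ(68) = 32, φ(69) = 44, φ(70) = 24, φ(71) = 70, φ(72) = 24, φ(73) = 72, φ(74) = 36, φ(75) = 40, φ(76) = 36, φ(77) = 60, φ(78) = 24, φ(79) = 78, φ(80) = 32, φ(81) = 54, φ(82) = 40, φ(83) = 82, φ(84) = 24, φ(85) = 64, φ(86) = 42, φ(87) = 56, φ(88) = 40, φ(89) = 88, φ(90) = 24, φ(91) = 72, φ(92) = 44, φ(93) = 60, φ(94) = 46, φ(95) = 72, φ(96) = 32, φ(97) = 96, φ(98) = 42, φ(99) = 60, φ(100) = 40, φ(101) = 100, φ(102) = 32, φ(103) = 102, φ(104) = 48, φ(105) = 48, φ(106) = 52, φ(107) = 106, φ(108) = 36, φ(109) = 108, φ(110) = 40, φ(111) = 72, φ(112) = 48, φ(113) = 112, φ(114) = 36, φ(115) = 88, φ(116) = 56, φ(117) = 72, φ(118) = 58, φ(119) = 96, φ(120) = 32, φ(121) = 110, φ(122) = 60, φ(123) = 80, φ(124) = 60, φ(125) = 100, φ(126) = 36, φ(127) = 126, φ(128) = 64, φ(129) = 84, φ(130) = 48, φ(131) = 130, φ(132) = 40, φ(133) = 108, φ(134) = 66, φ(135) = 72, φ(136) = 64, φ(137) = 136, φ(138) = 44, φ(139) = 138, φ(140) = 48, φ(141) = 92, φ(142) = 70. Summing all 142 values: 6162. (Average order: Σ_{n ≤ x} φ(n) ~ (3/π²) x². For x = 142, (3/π²)·142² ≈ 6129.12.)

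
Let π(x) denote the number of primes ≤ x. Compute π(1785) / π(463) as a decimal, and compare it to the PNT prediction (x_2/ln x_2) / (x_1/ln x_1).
π(1785)/π(463) = 276/90 ≈ 3.0667;  PNT prediction ≈ 3.1604.

π(463) = 90 and π(1785) = 276, so π(1785)/π(463) ≈ 3.0667. The PNT-predicted ratio is (1785/ln(1785)) / (463/ln(463)) ≈ 3.1604. The two agree to within a few percent, as expected.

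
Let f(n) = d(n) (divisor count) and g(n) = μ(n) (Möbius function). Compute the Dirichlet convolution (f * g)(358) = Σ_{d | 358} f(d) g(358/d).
(d * μ)(358) = 1

Divisors of 358: [1, 2, 179, 358]. For each d | 358:
  d = 1: d(1) · μ(358/1) = 1 · 1 = 1
  d = 2: d(2) · μ(358/2) = 2 · -1 = -2
  d = 179: d(179) · μ(358/179) = 2 · -1 = -2
  d = 358: d(358) · μ(358/358) = 4 · 1 = 4
Summing: (d * μ)(358) = 1 + -2 + -2 + 4 = 1.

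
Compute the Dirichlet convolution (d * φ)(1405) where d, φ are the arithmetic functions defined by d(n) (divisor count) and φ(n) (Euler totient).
(d * φ)(1405) = 1692

Divisors of 1405: [1, 5, 281, 1405]. For each d | 1405:
  d = 1: d(1) · φ(1405/1) = 1 · 1120 = 1120
  d = 5: d(5) · φ(1405/5) = 2 · 280 = 560
  d = 281: d(281) · φ(1405/281) = 2 · 4 = 8
  d = 1405: d(1405) · φ(1405/1405) = 4 · 1 = 4
Summing: (d * φ)(1405) = 1120 + 560 + 8 + 4 = 1692.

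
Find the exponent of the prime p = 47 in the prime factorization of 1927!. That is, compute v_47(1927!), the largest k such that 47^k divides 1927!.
v_47(1927!) = 41

Legendre's formula: v_p(n!) = Σ_{k ≥ 1} ⌊n / p^k⌋. For p = 47, n = 1927, the terms are:
  ⌊1927/47^1⌋ = ⌊1927/47⌋ = 41
(the next term ⌊1927/47^2⌋ = 0, terminating the sum). Summing: v_47(1927!) = 41 = 41.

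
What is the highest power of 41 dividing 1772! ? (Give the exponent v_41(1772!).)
v_41(1772!) = 44

Legendre's formula: v_p(n!) = Σ_{k ≥ 1} ⌊n / p^k⌋. For p = 41, n = 1772, the terms are:
  ⌊1772/41^1⌋ = ⌊1772/41⌋ = 43
  ⌊1772/41^2⌋ = ⌊1772/1681⌋ = 1
(the next term ⌊1772/41^3⌋ = 0, terminating the sum). Summing: v_41(1772!) = 43 + 1 = 44.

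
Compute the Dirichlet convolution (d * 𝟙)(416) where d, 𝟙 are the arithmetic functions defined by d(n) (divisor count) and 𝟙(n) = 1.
(d * 𝟙)(416) = 63

Divisors of 416: [1, 2, 4, 8, 13, 16, 26, 32, 52, 104, 208, 416]. For each d | 416:
  d = 1: d(1) · 𝟙(416/1) = 1 · 1 = 1
  d = 2: d(2) · 𝟙(416/2) = 2 · 1 = 2
  d = 4: d(4) · 𝟙(416/4) = 3 · 1 = 3
  d = 8: d(8) · 𝟙(416/8) = 4 · 1 = 4
  d = 13: d(13) · 𝟙(416/13) = 2 · 1 = 2
  d = 16: d(16) · 𝟙(416/16) = 5 · 1 = 5
  d = 26: d(26) · 𝟙(416/26) = 4 · 1 = 4
  d = 32: d(32) · 𝟙(416/32) = 6 · 1 = 6
  d = 52: d(52) · 𝟙(416/52) = 6 · 1 = 6
  d = 104: d(104) · 𝟙(416/104) = 8 · 1 = 8
  d = 208: d(208) · 𝟙(416/208) = 10 · 1 = 10
  d = 416: d(416) · 𝟙(416/416) = 12 · 1 = 12
Summing: (d * 𝟙)(416) = 1 + 2 + 3 + 4 + 2 + 5 + 4 + 6 + 6 + 8 + 10 + 12 = 63.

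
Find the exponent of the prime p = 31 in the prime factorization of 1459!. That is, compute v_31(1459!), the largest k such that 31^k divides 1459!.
v_31(1459!) = 48

Legendre's formula: v_p(n!) = Σ_{k ≥ 1} ⌊n / p^k⌋. For p = 31, n = 1459, the terms are:
  ⌊1459/31^1⌋ = ⌊1459/31⌋ = 47
  ⌊1459/31^2⌋ = ⌊1459/961⌋ = 1
(the next term ⌊1459/31^3⌋ = 0, terminating the sum). Summing: v_31(1459!) = 47 + 1 = 48.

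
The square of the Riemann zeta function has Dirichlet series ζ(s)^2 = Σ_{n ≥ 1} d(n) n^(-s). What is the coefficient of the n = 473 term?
d(473) = 4

ζ(s)^2 = (Σ 1/m^s)(Σ 1/k^s). The coefficient of 1/n^s in the product is the number of ordered pairs (m, k) with mk = n, which equals d(n). For n = 473, divisors are [1, 11, 43, 473], so d(473) = 4.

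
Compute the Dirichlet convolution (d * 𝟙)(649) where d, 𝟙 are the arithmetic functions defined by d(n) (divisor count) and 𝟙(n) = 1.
(d * 𝟙)(649) = 9

Divisors of 649: [1, 11, 59, 649]. For each d | 649:
  d = 1: d(1) · 𝟙(649/1) = 1 · 1 = 1
  d = 11: d(11) · 𝟙(649/11) = 2 · 1 = 2
  d = 59: d(59) · 𝟙(649/59) = 2 · 1 = 2
  d = 649: d(649) · 𝟙(649/649) = 4 · 1 = 4
Summing: (d * 𝟙)(649) = 1 + 2 + 2 + 4 = 9.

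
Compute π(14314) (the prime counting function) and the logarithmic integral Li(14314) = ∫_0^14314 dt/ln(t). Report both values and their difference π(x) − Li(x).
π(14314) = 1678;  Li(14314) ≈ 1705.11;  π(x) − Li(x) ≈ -27.11.

Direct count of primes ≤ 14314 gives π(14314) = 1678. Numerical evaluation of the logarithmic integral gives Li(14314) ≈ 1705.11. The difference π(x) − Li(x) ≈ -27.11 is typically negative for small/moderate x (Li(x) overestimates), though Littlewood's theorem shows this sign changes infinitely often.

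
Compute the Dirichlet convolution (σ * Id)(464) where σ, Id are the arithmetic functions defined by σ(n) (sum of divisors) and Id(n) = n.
(σ * Id)(464) = 7611

Divisors of 464: [1, 2, 4, 8, 16, 29, 58, 116, 232, 464]. For each d | 464:
  d = 1: σ(1) · Id(464/1) = 1 · 464 = 464
  d = 2: σ(2) · Id(464/2) = 3 · 232 = 696
  d = 4: σ(4) · Id(464/4) = 7 · 116 = 812
  d = 8: σ(8) · Id(464/8) = 15 · 58 = 870
  d = 16: σ(16) · Id(464/16) = 31 · 29 = 899
  d = 29: σ(29) · Id(464/29) = 30 · 16 = 480
  d = 58: σ(58) · Id(464/58) = 90 · 8 = 720
  d = 116: σ(116) · Id(464/116) = 210 · 4 = 840
  d = 232: σ(232) · Id(464/232) = 450 · 2 = 900
  d = 464: σ(464) · Id(464/464) = 930 · 1 = 930
Summing: (σ * Id)(464) = 464 + 696 + 812 + 870 + 899 + 480 + 720 + 840 + 900 + 930 = 7611.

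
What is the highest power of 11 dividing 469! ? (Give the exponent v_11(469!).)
v_11(469!) = 45

Legendre's formula: v_p(n!) = Σ_{k ≥ 1} ⌊n / p^k⌋. For p = 11, n = 469, the terms are:
  ⌊469/11^1⌋ = ⌊469/11⌋ = 42
  ⌊469/11^2⌋ = ⌊469/121⌋ = 3
(the next term ⌊469/11^3⌋ = 0, terminating the sum). Summing: v_11(469!) = 42 + 3 = 45.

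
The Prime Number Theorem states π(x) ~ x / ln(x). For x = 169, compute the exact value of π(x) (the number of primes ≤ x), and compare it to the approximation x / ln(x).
π(169) = 39;  x/ln(x) ≈ 32.94;  relative error ≈ 15.53%.

Directly count primes up to 169: π(169) = 39. The PNT approximation gives 169/ln(169) ≈ 169/5.12990 ≈ 32.94. Relative error (π(x) − x/ln(x)) / π(x) ≈ 15.53%; the approximation is known to undercount slightly (Li(x) is a better estimate).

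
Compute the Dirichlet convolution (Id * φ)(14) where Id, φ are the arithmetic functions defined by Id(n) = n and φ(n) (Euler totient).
(Id * φ)(14) = 39

Divisors of 14: [1, 2, 7, 14]. For each d | 14:
  d = 1: Id(1) · φ(14/1) = 1 · 6 = 6
  d = 2: Id(2) · φ(14/2) = 2 · 6 = 12
  d = 7: Id(7) · φ(14/7) = 7 · 1 = 7
  d = 14: Id(14) · φ(14/14) = 14 · 1 = 14
Summing: (Id * φ)(14) = 6 + 12 + 7 + 14 = 39.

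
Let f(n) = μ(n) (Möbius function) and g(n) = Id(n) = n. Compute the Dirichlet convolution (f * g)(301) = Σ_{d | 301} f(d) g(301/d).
(μ * Id)(301) = 252

Divisors of 301: [1, 7, 43, 301]. For each d | 301:
  d = 1: μ(1) · Id(301/1) = 1 · 301 = 301
  d = 7: μ(7) · Id(301/7) = -1 · 43 = -43
  d = 43: μ(43) · Id(301/43) = -1 · 7 = -7
  d = 301: μ(301) · Id(301/301) = 1 · 1 = 1
Summing: (μ * Id)(301) = 301 + -43 + -7 + 1 = 252.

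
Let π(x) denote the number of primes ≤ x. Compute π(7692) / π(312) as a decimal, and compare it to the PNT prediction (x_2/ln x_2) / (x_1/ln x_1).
π(7692)/π(312) = 976/64 ≈ 15.2500;  PNT prediction ≈ 15.8234.

π(312) = 64 and π(7692) = 976, so π(7692)/π(312) ≈ 15.2500. The PNT-predicted ratio is (7692/ln(7692)) / (312/ln(312)) ≈ 15.8234. The two agree to within a few percent, as expected.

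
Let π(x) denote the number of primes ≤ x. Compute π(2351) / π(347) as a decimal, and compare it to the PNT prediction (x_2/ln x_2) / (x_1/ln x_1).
π(2351)/π(347) = 349/69 ≈ 5.0580;  PNT prediction ≈ 5.1053.

π(347) = 69 and π(2351) = 349, so π(2351)/π(347) ≈ 5.0580. The PNT-predicted ratio is (2351/ln(2351)) / (347/ln(347)) ≈ 5.1053. The two agree to within a few percent, as expected.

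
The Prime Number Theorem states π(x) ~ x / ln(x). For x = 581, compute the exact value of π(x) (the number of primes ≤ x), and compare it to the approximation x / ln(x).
π(581) = 106;  x/ln(x) ≈ 91.28;  relative error ≈ 13.88%.

Directly count primes up to 581: π(581) = 106. The PNT approximation gives 581/ln(581) ≈ 581/6.36475 ≈ 91.28. Relative error (π(x) − x/ln(x)) / π(x) ≈ 13.88%; the approximation is known to undercount slightly (Li(x) is a better estimate).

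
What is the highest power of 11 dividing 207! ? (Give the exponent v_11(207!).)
v_11(207!) = 19

Legendre's formula: v_p(n!) = Σ_{k ≥ 1} ⌊n / p^k⌋. For p = 11, n = 207, the terms are:
  ⌊207/11^1⌋ = ⌊207/11⌋ = 18
  ⌊207/11^2⌋ = ⌊207/121⌋ = 1
(the next term ⌊207/11^3⌋ = 0, terminating the sum). Summing: v_11(207!) = 18 + 1 = 19.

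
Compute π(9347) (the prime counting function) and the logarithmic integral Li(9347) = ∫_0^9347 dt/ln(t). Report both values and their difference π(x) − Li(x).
π(9347) = 1157;  Li(9347) ≈ 1174.98;  π(x) − Li(x) ≈ -17.98.

Direct count of primes ≤ 9347 gives π(9347) = 1157. Numerical evaluation of the logarithmic integral gives Li(9347) ≈ 1174.98. The difference π(x) − Li(x) ≈ -17.98 is typically negative for small/moderate x (Li(x) overestimates), though Littlewood's theorem shows this sign changes infinitely often.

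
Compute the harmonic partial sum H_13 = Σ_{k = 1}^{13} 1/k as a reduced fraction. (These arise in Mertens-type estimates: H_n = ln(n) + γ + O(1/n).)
H_13 = 1145993/360360

Direct summation: H_13 = 1 + 1/2 + ... + 1/13. The least common denominator is lcm(1, ..., 13) = 360360; over this denominator the numerator is 360360 + 180180 + 120120 + 90090 + 72072 + 60060 + 51480 + 45045 + 40040 + 36036 + 32760 + 30030 + 27720 = 1145993, so H_13 = 1145993/360360 (already in lowest terms) ≈ 3.18013. (The PNT-adjacent estimate ln(13) + γ ≈ 3.14217 matches within O(1/n).)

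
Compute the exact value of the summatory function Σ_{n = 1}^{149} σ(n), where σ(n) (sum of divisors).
Σ_{n ≤ 149} σ(n) = 18232

Compute σ(n) for each 1 ≤ n ≤ 149: σ(1) = 1, σ(2) = 3, σ(3) = 4, σ(4) = 7, σ(5) = 6, σ(6) = 12, σ(7) = 8, σ(8) = 15, σ(9) = 13, σ(10) = 18, σ(11) = 12, σ(12) = 28, σ(13) = 14, σ(14) = 24, σ(15) = 24, σ(16) = 31, σ(17) = 18, σ(18) = 39, σ(19) = 20, σ(20) = 42, σ(21) = 32, σ(22) = 36, σ(23) = 24, σ(24) = 60, σ(25) = 31, σ(26) = 42, σ(27) = 40, σ(28) = 56, σ(29) = 30, σ(30) = 72, σ(31) = 32, σ(32) = 63, σ(33) = 48, σ(34) = 54, σ(35) = 48, σ(36) = 91, σ(37) = 38, σ(38) = 60, σ(39) = 56, σ(40) = 90, σ(41) = 42, σ(42) = 96, σ(43) = 44, σ(44) = 84, σ(45) = 78, σ(46) = 72, σ(47) = 48, σ(48) = 124, σ(49) = 57, σ(50) = 93, σ(51) = 72, σ(52) = 98, σ(53) = 54, σ(54) = 120, σ(55) = 72, σ(56) = 120, σ(57) = 80, σ(58) = 90, σ(59) = 60, σ(60) = 168, σ(61) = 62, σ(62) = 96, σ(63) = 104, σ(64) = 127, σ(65) = 84, σ(66) = 144, σ(67) = 68, σ(68) = 126, σ(69) = 96, σ(70) = 144, σ(71) = 72, σ(72) = 195, σ(73) = 74, σ(74) = 114, σ(75) = 124, σ(76) = 140, σ(77) = 96, σ(78) = 168, σ(79) = 80, σ(80) = 186, σ(81) = 121, σ(82) = 126, σ(83) = 84, σ(84) = 224, σ(85) = 108, σ(86) = 132, σ(87) = 120, σ(88) = 180, σ(89) = 90, σ(90) = 234, σ(91) = 112, σ(92) = 168, σ(93) = 128, σ(94) = 144, σ(95) = 120, σ(96) = 252, σ(97) = 98, σ(98) = 171, σ(99) = 156, σ(100) = 217, σ(101) = 102, σ(102) = 216, σ(103) = 104, σ(104) = 210, σ(105) = 192, σ(106) = 162, σ(107) = 108, σ(108) = 280, σ(109) = 110, σ(110) = 216, σ(111) = 152, σ(112) = 248, σ(113) = 114, σ(114) = 240, σ(115) = 144, σ(116) = 210, σ(117) = 182, σ(118) = 180, σ(119) = 144, σ(120) = 360, σ(121) = 133, σ(122) = 186, σ(123) = 168, σ(124) = 224, σ(125) = 156, σ(126) = 312, σ(127) = 128, σ(128) = 255, σ(129) = 176, σ(130) = 252, σ(131) = 132, σ(132) = 336, σ(133) = 160, σ(134) = 204, σ(135) = 240, σ(136) = 270, σ(137) = 138, σ(138) = 288, σ(139) = 140, σ(140) = 336, σ(141) = 192, σ(142) = 216, σ(143) = 168, σ(144) = 403, σ(145) = 180, σ(146) = 222, σ(147) = 228, σ(148) = 266, σ(149) = 150. Summing all 149 values: 18232. (Average order: Σ_{n ≤ x} σ(n) ~ (π²/12) x². For x = 149, (π²/12)·149² ≈ 18259.59.)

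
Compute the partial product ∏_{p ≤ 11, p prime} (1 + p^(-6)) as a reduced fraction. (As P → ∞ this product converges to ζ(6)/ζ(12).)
∏ = 15453694564228141/15193991508488100

The primes p ≤ 11 are [2, 3, 5, 7, 11]. For each, (1 + 1/p^6) = (p^6 + 1)/p^6. Multiplying these fractions over p ∈ [2, 3, 5, 7, 11] gives 15453694564228141/15193991508488100. (In the limit P → ∞ this tends to ζ(6)/ζ(12).)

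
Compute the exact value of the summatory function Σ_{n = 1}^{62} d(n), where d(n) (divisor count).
Σ_{n ≤ 62} d(n) = 267

Compute d(n) for each 1 ≤ n ≤ 62: d(1) = 1, d(2) = 2, d(3) = 2, d(4) = 3, d(5) = 2, d(6) = 4, d(7) = 2, d(8) = 4, d(9) = 3, d(10) = 4, d(11) = 2, d(12) = 6, d(13) = 2, d(14) = 4, d(15) = 4, d(16) = 5, d(17) = 2, d(18) = 6, d(19) = 2, d(20) = 6, d(21) = 4, d(22) = 4, d(23) = 2, d(24) = 8, d(25) = 3, d(26) = 4, d(27) = 4, d(28) = 6, d(29) = 2, d(30) = 8, d(31) = 2, d(32) = 6, d(33) = 4, d(34) = 4, d(35) = 4, d(36) = 9, d(37) = 2, d(38) = 4, d(39) = 4, d(40) = 8, d(41) = 2, d(42) = 8, d(43) = 2, d(44) = 6, d(45) = 6, d(46) = 4, d(47) = 2, d(48) = 10, d(49) = 3, d(50) = 6, d(51) = 4, d(52) = 6, d(53) = 2, d(54) = 8, d(55) = 4, d(56) = 8, d(57) = 4, d(58) = 4, d(59) = 2, d(60) = 12, d(61) = 2, d(62) = 4. Summing all 62 values: 267. (Dirichlet's divisor formula: Σ_{n ≤ x} d(n) = x ln(x) + (2γ − 1) x + O(√x). For x = 62, the asymptotic estimate is ≈ 265.46.)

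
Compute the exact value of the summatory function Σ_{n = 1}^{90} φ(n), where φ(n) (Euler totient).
Σ_{n ≤ 90} φ(n) = 2480

Compute φ(n) for each 1 ≤ n ≤ 90: φ(1) = 1, φ(2) = 1, φ(3) = 2, φ(4) = 2, φ(5) = 4, φ(6) = 2, φ(7) = 6, φ(8) = 4, φ(9) = 6, φ(10) = 4, φ(11) = 10, φ(12) = 4, φ(13) = 12, φ(14) = 6, φ(15) = 8, φ(16) = 8, φ(17) = 16, φ(18) = 6, φ(19) = 18, φ(20) = 8, φ(21) = 12, φ(22) = 10, φ(23) = 22, φ(24) = 8, φ(25) = 20, φ(26) = 12, φ(27) = 18, φ(28) = 12, φ(29) = 28, φ(30) = 8, φ(31) = 30, φ(32) = 16, φ(33) = 20, φ(34) = 16, φ(35) = 24, φ(36) = 12, φ(37) = 36, φ(38) = 18, φ(39) = 24, φ(40) = 16, φ(41) = 40, φ(42) = 12, φ(43) = 42, φ(44) = 20, φ(45) = 24, φ(46) = 22, φ(47) = 46, φ(48) = 16, φ(49) = 42, φ(50) = 20, φ(51) = 32, φ(52) = 24, φ(53) = 52, φ(54) = 18, φ(55) = 40, φ(56) = 24, φ(57) = 36, φ(58) = 28, φ(59) = 58, φ(60) = 16, φ(61) = 60, φ(62) = 30, φ(63) = 36, φ(64) = 32, φ(65) = 48, φ(66) = 20, φ(67) = 66, φ(68) = 32, φ(69) = 44, φ(70) = 24, φ(71) = 70, φ(72) = 24, φ(73) = 72, φ(74) = 36, φ(75) = 40, φ(76) = 36, φ(77) = 60, φ(78) = 24, φ(79) = 78, φ(80) = 32, φ(81) = 54, φ(82) = 40, φ(83) = 82, φ(84) = 24, φ(85) = 64, φ(86) = 42, φ(87) = 56, φ(88) = 40, φ(89) = 88, φ(90) = 24. Summing all 90 values: 2480. (Average order: Σ_{n ≤ x} φ(n) ~ (3/π²) x². For x = 90, (3/π²)·90² ≈ 2462.10.)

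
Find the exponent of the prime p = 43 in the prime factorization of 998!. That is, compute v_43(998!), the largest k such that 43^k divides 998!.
v_43(998!) = 23

Legendre's formula: v_p(n!) = Σ_{k ≥ 1} ⌊n / p^k⌋. For p = 43, n = 998, the terms are:
  ⌊998/43^1⌋ = ⌊998/43⌋ = 23
(the next term ⌊998/43^2⌋ = 0, terminating the sum). Summing: v_43(998!) = 23 = 23.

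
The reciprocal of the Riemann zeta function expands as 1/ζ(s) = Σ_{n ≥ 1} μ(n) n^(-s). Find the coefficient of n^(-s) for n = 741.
μ(741) = -1

Factor n = 741 = 3 · 13 · 19. μ(n) = 0 if any exponent ≥ 2 (not squarefree); otherwise μ(n) = (−1)^{ω(n)} where ω(n) is the number of distinct prime factors. Applying: μ(741) = -1.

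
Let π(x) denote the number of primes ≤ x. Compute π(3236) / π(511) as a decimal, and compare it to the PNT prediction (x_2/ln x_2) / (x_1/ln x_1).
π(3236)/π(511) = 457/97 ≈ 4.7113;  PNT prediction ≈ 4.8865.

π(511) = 97 and π(3236) = 457, so π(3236)/π(511) ≈ 4.7113. The PNT-predicted ratio is (3236/ln(3236)) / (511/ln(511)) ≈ 4.8865. The two agree to within a few percent, as expected.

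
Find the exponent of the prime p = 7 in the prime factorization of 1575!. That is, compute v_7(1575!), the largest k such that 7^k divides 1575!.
v_7(1575!) = 261

Legendre's formula: v_p(n!) = Σ_{k ≥ 1} ⌊n / p^k⌋. For p = 7, n = 1575, the terms are:
  ⌊1575/7^1⌋ = ⌊1575/7⌋ = 225
  ⌊1575/7^2⌋ = ⌊1575/49⌋ = 32
  ⌊1575/7^3⌋ = ⌊1575/343⌋ = 4
(the next term ⌊1575/7^4⌋ = 0, terminating the sum). Summing: v_7(1575!) = 225 + 32 + 4 = 261.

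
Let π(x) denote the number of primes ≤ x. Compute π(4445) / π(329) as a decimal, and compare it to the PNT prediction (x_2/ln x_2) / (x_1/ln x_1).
π(4445)/π(329) = 603/66 ≈ 9.1364;  PNT prediction ≈ 9.3229.

π(329) = 66 and π(4445) = 603, so π(4445)/π(329) ≈ 9.1364. The PNT-predicted ratio is (4445/ln(4445)) / (329/ln(329)) ≈ 9.3229. The two agree to within a few percent, as expected.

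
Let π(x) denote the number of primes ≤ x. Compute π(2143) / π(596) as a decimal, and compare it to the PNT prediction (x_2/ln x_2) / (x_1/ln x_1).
π(2143)/π(596) = 324/108 ≈ 3.0000;  PNT prediction ≈ 2.9957.

π(596) = 108 and π(2143) = 324, so π(2143)/π(596) ≈ 3.0000. The PNT-predicted ratio is (2143/ln(2143)) / (596/ln(596)) ≈ 2.9957. The two agree to within a few percent, as expected.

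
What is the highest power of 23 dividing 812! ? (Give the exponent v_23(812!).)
v_23(812!) = 36

Legendre's formula: v_p(n!) = Σ_{k ≥ 1} ⌊n / p^k⌋. For p = 23, n = 812, the terms are:
  ⌊812/23^1⌋ = ⌊812/23⌋ = 35
  ⌊812/23^2⌋ = ⌊812/529⌋ = 1
(the next term ⌊812/23^3⌋ = 0, terminating the sum). Summing: v_23(812!) = 35 + 1 = 36.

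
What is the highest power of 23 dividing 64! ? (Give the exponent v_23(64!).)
v_23(64!) = 2

Legendre's formula: v_p(n!) = Σ_{k ≥ 1} ⌊n / p^k⌋. For p = 23, n = 64, the terms are:
  ⌊64/23^1⌋ = ⌊64/23⌋ = 2
(the next term ⌊64/23^2⌋ = 0, terminating the sum). Summing: v_23(64!) = 2 = 2.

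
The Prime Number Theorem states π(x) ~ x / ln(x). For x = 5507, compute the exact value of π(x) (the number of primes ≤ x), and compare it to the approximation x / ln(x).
π(5507) = 728;  x/ln(x) ≈ 639.32;  relative error ≈ 12.18%.

Directly count primes up to 5507: π(5507) = 728. The PNT approximation gives 5507/ln(5507) ≈ 5507/8.61378 ≈ 639.32. Relative error (π(x) − x/ln(x)) / π(x) ≈ 12.18%; the approximation is known to undercount slightly (Li(x) is a better estimate).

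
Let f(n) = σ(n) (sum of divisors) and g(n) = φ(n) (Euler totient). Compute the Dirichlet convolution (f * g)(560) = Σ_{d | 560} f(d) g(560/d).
(σ * φ)(560) = 11200

Divisors of 560: [1, 2, 4, 5, 7, 8, 10, 14, 16, 20, 28, 35, 40, 56, 70, 80, 112, 140, 280, 560]. For each d | 560:
  d = 1: σ(1) · φ(560/1) = 1 · 192 = 192
  d = 2: σ(2) · φ(560/2) = 3 · 96 = 288
  d = 4: σ(4) · φ(560/4) = 7 · 48 = 336
  d = 5: σ(5) · φ(560/5) = 6 · 48 = 288
  d = 7: σ(7) · φ(560/7) = 8 · 32 = 256
  d = 8: σ(8) · φ(560/8) = 15 · 24 = 360
  d = 10: σ(10) · φ(560/10) = 18 · 24 = 432
  d = 14: σ(14) · φ(560/14) = 24 · 16 = 384
  d = 16: σ(16) · φ(560/16) = 31 · 24 = 744
  d = 20: σ(20) · φ(560/20) = 42 · 12 = 504
  d = 28: σ(28) · φ(560/28) = 56 · 8 = 448
  d = 35: σ(35) · φ(560/35) = 48 · 8 = 384
  d = 40: σ(40) · φ(560/40) = 90 · 6 = 540
  d = 56: σ(56) · φ(560/56) = 120 · 4 = 480
  d = 70: σ(70) · φ(560/70) = 144 · 4 = 576
  d = 80: σ(80) · φ(560/80) = 186 · 6 = 1116
  d = 112: σ(112) · φ(560/112) = 248 · 4 = 992
  d = 140: σ(140) · φ(560/140) = 336 · 2 = 672
  d = 280: σ(280) · φ(560/280) = 720 · 1 = 720
  d = 560: σ(560) · φ(560/560) = 1488 · 1 = 1488
Summing: (σ * φ)(560) = 192 + 288 + 336 + 288 + 256 + 360 + 432 + 384 + 744 + 504 + 448 + 384 + 540 + 480 + 576 + 1116 + 992 + 672 + 720 + 1488 = 11200.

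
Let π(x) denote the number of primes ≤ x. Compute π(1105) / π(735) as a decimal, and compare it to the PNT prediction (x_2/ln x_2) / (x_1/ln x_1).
π(1105)/π(735) = 185/130 ≈ 1.4231;  PNT prediction ≈ 1.4159.

π(735) = 130 and π(1105) = 185, so π(1105)/π(735) ≈ 1.4231. The PNT-predicted ratio is (1105/ln(1105)) / (735/ln(735)) ≈ 1.4159. The two agree to within a few percent, as expected.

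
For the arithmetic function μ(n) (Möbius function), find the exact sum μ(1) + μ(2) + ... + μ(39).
Σ_{n ≤ 39} μ(n) = 0

Compute μ(n) for each 1 ≤ n ≤ 39: μ(1) = 1, μ(2) = -1, μ(3) = -1, μ(4) = 0, μ(5) = -1, μ(6) = 1, μ(7) = -1, μ(8) = 0, μ(9) = 0, μ(10) = 1, μ(11) = -1, μ(12) = 0, μ(13) = -1, μ(14) = 1, μ(15) = 1, μ(16) = 0, μ(17) = -1, μ(18) = 0, μ(19) = -1, μ(20) = 0, μ(21) = 1, μ(22) = 1, μ(23) = -1, μ(24) = 0, μ(25) = 0, μ(26) = 1, μ(27) = 0, μ(28) = 0, μ(29) = -1, μ(30) = -1, μ(31) = -1, μ(32) = 0, μ(33) = 1, μ(34) = 1, μ(35) = 1, μ(36) = 0, μ(37) = -1, μ(38) = 1, μ(39) = 1. Summing all 39 values: 0. (Mertens function M(x) = Σ_{n ≤ x} μ(n); on average M(x) should be small (PNT ⟺ M(x) = o(x)).)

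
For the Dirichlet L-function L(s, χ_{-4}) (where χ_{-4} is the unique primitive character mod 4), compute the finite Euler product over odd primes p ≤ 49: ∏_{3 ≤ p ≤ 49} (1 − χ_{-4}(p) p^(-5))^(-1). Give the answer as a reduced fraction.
∏ = 7508883803148623376075754946450365737429310788606076172798130278074505/7537845509642297199917174706861149114875564283464393121061743521431552

The odd primes p ≤ 49 are [3, 5, 7, 11, 13, 17, 19, 23, 29, 31, 37, 41, 43, 47]. For each, χ(p) = 1 if p ≡ 1 mod 4, χ(p) = −1 if p ≡ 3 mod 4. Taking (1 − χ(p)/p^5)^(-1) = p^5/(p^5 − χ(p)): (1 − (-1)/3^5)^(-1) · (1 − (1)/5^5)^(-1) · (1 − (-1)/7^5)^(-1) · (1 − (-1)/11^5)^(-1) · (1 − (1)/13^5)^(-1) · (1 − (1)/17^5)^(-1) · (1 − (-1)/19^5)^(-1) · (1 − (-1)/23^5)^(-1) · (1 − (1)/29^5)^(-1) · (1 − (-1)/31^5)^(-1) · (1 − (1)/37^5)^(-1) · (1 − (1)/41^5)^(-1) · (1 − (-1)/43^5)^(-1) · (1 − (-1)/47^5)^(-1) = 7508883803148623376075754946450365737429310788606076172798130278074505/7537845509642297199917174706861149114875564283464393121061743521431552.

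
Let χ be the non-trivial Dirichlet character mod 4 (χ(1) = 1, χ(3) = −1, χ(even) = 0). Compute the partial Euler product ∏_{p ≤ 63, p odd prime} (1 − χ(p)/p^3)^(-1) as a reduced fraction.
∏ = 126115667482028600084463789626710364805572778792731/130156894276470431285217911893722225289762827141120

The odd primes p ≤ 63 are [3, 5, 7, 11, 13, 17, 19, 23, 29, 31, 37, 41, 43, 47, 53, 59, 61]. For each, χ(p) = 1 if p ≡ 1 mod 4, χ(p) = −1 if p ≡ 3 mod 4. Taking (1 − χ(p)/p^3)^(-1) = p^3/(p^3 − χ(p)): (1 − (-1)/3^3)^(-1) · (1 − (1)/5^3)^(-1) · (1 − (-1)/7^3)^(-1) · (1 − (-1)/11^3)^(-1) · (1 − (1)/13^3)^(-1) · (1 − (1)/17^3)^(-1) · (1 − (-1)/19^3)^(-1) · (1 − (-1)/23^3)^(-1) · (1 − (1)/29^3)^(-1) · (1 − (-1)/31^3)^(-1) · (1 − (1)/37^3)^(-1) · (1 − (1)/41^3)^(-1) · (1 − (-1)/43^3)^(-1) · (1 − (-1)/47^3)^(-1) · (1 − (1)/53^3)^(-1) · (1 − (-1)/59^3)^(-1) · (1 − (1)/61^3)^(-1) = 126115667482028600084463789626710364805572778792731/130156894276470431285217911893722225289762827141120.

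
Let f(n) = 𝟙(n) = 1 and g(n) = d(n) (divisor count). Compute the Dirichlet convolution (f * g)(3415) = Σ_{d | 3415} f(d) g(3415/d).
(𝟙 * d)(3415) = 9

Divisors of 3415: [1, 5, 683, 3415]. For each d | 3415:
  d = 1: 𝟙(1) · d(3415/1) = 1 · 4 = 4
  d = 5: 𝟙(5) · d(3415/5) = 1 · 2 = 2
  d = 683: 𝟙(683) · d(3415/683) = 1 · 2 = 2
  d = 3415: 𝟙(3415) · d(3415/3415) = 1 · 1 = 1
Summing: (𝟙 * d)(3415) = 4 + 2 + 2 + 1 = 9.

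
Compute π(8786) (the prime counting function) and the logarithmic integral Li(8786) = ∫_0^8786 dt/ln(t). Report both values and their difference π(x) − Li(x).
π(8786) = 1095;  Li(8786) ≈ 1113.41;  π(x) − Li(x) ≈ -18.41.

Direct count of primes ≤ 8786 gives π(8786) = 1095. Numerical evaluation of the logarithmic integral gives Li(8786) ≈ 1113.41. The difference π(x) − Li(x) ≈ -18.41 is typically negative for small/moderate x (Li(x) overestimates), though Littlewood's theorem shows this sign changes infinitely often.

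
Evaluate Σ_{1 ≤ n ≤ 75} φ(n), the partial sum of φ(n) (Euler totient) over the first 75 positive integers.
Σ_{n ≤ 75} φ(n) = 1736

Compute φ(n) for each 1 ≤ n ≤ 75: φ(1) = 1, φ(2) = 1, φ(3) = 2, φ(4) = 2, φ(5) = 4, φ(6) = 2, φ(7) = 6, φ(8) = 4, φ(9) = 6, φ(10) = 4, φ(11) = 10, φ(12) = 4, φ(13) = 12, φ(14) = 6, φ(15) = 8, φ(16) = 8, φ(17) = 16, φ(18) = 6, φ(19) = 18, φ(20) = 8, φ(21) = 12, φ(22) = 10, φ(23) = 22, φ(24) = 8, φ(25) = 20, φ(26) = 12, φ(27) = 18, φ(28) = 12, φ(29) = 28, φ(30) = 8, φ(31) = 30, φ(32) = 16, φ(33) = 20, φ(34) = 16, φ(35) = 24, φ(36) = 12, φ(37) = 36, φ(38) = 18, φ(39) = 24, φ(40) = 16, φ(41) = 40, φ(42) = 12, φ(43) = 42, φ(44) = 20, φ(45) = 24, φ(46) = 22, φ(47) = 46, φ(48) = 16, φ(49) = 42, φ(50) = 20, φ(51) = 32, φ(52) = 24, φ(53) = 52, φ(54) = 18, φ(55) = 40, φ(56) = 24, φ(57) = 36, φ(58) = 28, φ(59) = 58, φ(60) = 16, φ(61) = 60, φ(62) = 30, φ(63) = 36, φ(64) = 32, φ(65) = 48, φ(66) = 20, φ(67) = 66, φ(68) = 32, φ(69) = 44, φ(70) = 24, φ(71) = 70, φ(72) = 24, φ(73) = 72, φ(74) = 36, φ(75) = 40. Summing all 75 values: 1736. (Average order: Σ_{n ≤ x} φ(n) ~ (3/π²) x². For x = 75, (3/π²)·75² ≈ 1709.79.)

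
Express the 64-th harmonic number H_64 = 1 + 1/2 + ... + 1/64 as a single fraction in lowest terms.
H_64 = 623171679694215690971693339/131362987122535807501262400

Direct summation: H_64 = 1 + 1/2 + ... + 1/64. The least common denominator is lcm(1, ..., 64) = 1182266884102822267511361600; over this denominator the numerator is 1182266884102822267511361600 + 591133442051411133755680800 + 394088961367607422503787200 + 295566721025705566877840400 + 236453376820564453502272320 + 197044480683803711251893600 + 168895269157546038215908800 + 147783360512852783438920200 + 131362987122535807501262400 + 118226688410282226751136160 + 107478807645711115228305600 + 98522240341901855625946800 + 90943606469447866731643200 + 84447634578773019107954400 + 78817792273521484500757440 + 73891680256426391719460100 + 69545110829577780441844800 + 65681493561267903750631200 + 62224572847516961447966400 + 59113344205141113375568080 + 56298423052515346071969600 + 53739403822855557614152800 + 51402908004470533370059200 + 49261120170950927812973400 + 47290675364112890700454464 + 45471803234723933365821600 + 43787662374178602500420800 + 42223817289386509553977200 + 40767823589752491983150400 + 39408896136760742250378720 + 38137641422671686048753600 + 36945840128213195859730050 + 35826269215237038409435200 + 34772555414788890220922400 + 33779053831509207643181760 + 32840746780633951875315600 + 31953159029806007230036800 + 31112286423758480723983200 + 30314535489815955577214400 + 29556672102570556687784040 + 28835777661044445549057600 + 28149211526257673035984800 + 27494578700065634128171200 + 26869701911427778807076400 + 26272597424507161500252480 + 25701454002235266685029600 + 25154614555379197181092800 + 24630560085475463906486700 + 24127895593935148316558400 + 23645337682056445350227232 + 23181703609859260147281600 + 22735901617361966682910800 + 22306922341562684292667200 + 21893831187089301250210400 + 21495761529142223045661120 + 21111908644693254776988600 + 20741524282505653815988800 + 20383911794876245991575200 + 20038421764454614703582400 + 19704448068380371125189360 + 19381424329554463401825600 + 19068820711335843024376800 + 18766141017505115357323200 + 18472920064106597929865025 = 5608545117247941218745240051, so H_64 = 5608545117247941218745240051/1182266884102822267511361600; reducing by gcd(5608545117247941218745240051, 1182266884102822267511361600) = 9 gives 623171679694215690971693339/131362987122535807501262400 ≈ 4.74389. (The PNT-adjacent estimate ln(64) + γ ≈ 4.73610 matches within O(1/n).)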